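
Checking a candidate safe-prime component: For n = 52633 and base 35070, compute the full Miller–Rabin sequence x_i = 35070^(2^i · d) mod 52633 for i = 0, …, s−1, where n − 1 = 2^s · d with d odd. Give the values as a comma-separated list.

34300, 37184, 33579

n − 1 = 52632 = 2^3 · 6579, so s = 3 and d = 6579.
x_0 = 35070^6579 mod 52633 = 34300.
x_1 = 34300^2 mod 52633 = 37184.
x_2 = 37184^2 mod 52633 = 33579.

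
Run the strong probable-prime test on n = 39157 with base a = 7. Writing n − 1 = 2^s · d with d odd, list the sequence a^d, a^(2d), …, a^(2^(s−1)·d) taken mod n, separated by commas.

n − 1 = 39156 = 2^2 · 9789, so s = 2 and d = 9789.
x_0 = 7^9789 mod 39157 = 1009.
x_1 = 1009^2 mod 39157 = 39156.

1009, 39156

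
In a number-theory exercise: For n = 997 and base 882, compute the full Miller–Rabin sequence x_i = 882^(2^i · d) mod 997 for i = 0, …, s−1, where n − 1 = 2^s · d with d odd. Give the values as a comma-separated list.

836, 996

n − 1 = 996 = 2^2 · 249, so s = 2 and d = 249.
x_0 = 882^249 mod 997 = 836.
x_1 = 836^2 mod 997 = 996.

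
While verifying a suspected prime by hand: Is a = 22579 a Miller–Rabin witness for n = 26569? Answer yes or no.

n − 1 = 26568 = 2^3 · 3321, so s = 3 and d = 3321.
x_0 = 22579^3321 mod 26569 = 24614.
x_0 is neither 1 nor 26568, so continue squaring.
x_1 = 24614^2 mod 26569 = 22658.
x_2 = 22658^2 mod 26569 = 18746.
Reached i = s−1 = 2 without hitting −1: 22579 is a Miller–Rabin witness and 26569 is composite.

yes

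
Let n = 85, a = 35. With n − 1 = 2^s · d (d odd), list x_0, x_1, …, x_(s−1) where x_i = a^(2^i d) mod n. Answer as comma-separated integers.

35, 35

n − 1 = 84 = 2^2 · 21, so s = 2 and d = 21.
x_0 = 35^21 mod 85 = 35.
x_1 = 35^2 mod 85 = 35.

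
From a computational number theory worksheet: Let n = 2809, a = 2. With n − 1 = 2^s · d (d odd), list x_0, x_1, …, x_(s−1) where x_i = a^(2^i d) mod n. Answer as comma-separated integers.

1772, 2331, 955

n − 1 = 2808 = 2^3 · 351, so s = 3 and d = 351.
x_0 = 2^351 mod 2809 = 1772.
x_1 = 1772^2 mod 2809 = 2331.
x_2 = 2331^2 mod 2809 = 955.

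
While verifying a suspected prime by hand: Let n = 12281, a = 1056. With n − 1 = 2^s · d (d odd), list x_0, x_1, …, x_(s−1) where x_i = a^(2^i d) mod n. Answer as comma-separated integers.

3566, 5521, 12280

n − 1 = 12280 = 2^3 · 1535, so s = 3 and d = 1535.
x_0 = 1056^1535 mod 12281 = 3566.
x_1 = 3566^2 mod 12281 = 5521.
x_2 = 5521^2 mod 12281 = 12280.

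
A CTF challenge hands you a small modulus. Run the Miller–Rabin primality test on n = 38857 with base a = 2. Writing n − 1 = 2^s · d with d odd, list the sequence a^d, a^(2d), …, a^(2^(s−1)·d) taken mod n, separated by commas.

n − 1 = 38856 = 2^3 · 4857, so s = 3 and d = 4857.
x_0 = 2^4857 mod 38857 = 22898.
x_1 = 22898^2 mod 38857 = 20903.
x_2 = 20903^2 mod 38857 = 27301.

22898, 20903, 27301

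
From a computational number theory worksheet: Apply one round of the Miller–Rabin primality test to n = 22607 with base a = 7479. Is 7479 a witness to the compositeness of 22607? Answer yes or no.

yes

n − 1 = 22606 = 2^1 · 11303, so s = 1 and d = 11303.
Repeated squaring mod 22607: 7479^1 ≡ 7479, 7479^2 ≡ 5723, 7479^4 ≡ 17793, 7479^8 ≡ 2421, 7479^16 ≡ 6028, 7479^32 ≡ 7335, 7479^64 ≡ 20172, 7479^128 ≡ 6191, 7479^256 ≡ 9616, 7479^512 ≡ 4826, 7479^1024 ≡ 5066, 7479^2048 ≡ 5411, 7479^4096 ≡ 2856, 7479^8192 ≡ 18216.
11303 = 8192 + 2048 + 1024 + 32 + 4 + 2 + 1, so 7479^11303 ≡ 18216·5411·5066·7335·17793·5723·7479 ≡ 8525 (mod 22607).
x_0 = 7479^11303 mod 22607 = 8525.
x_0 ∉ {1, 22606} and s = 1, so 7479 is a Miller–Rabin witness and 22607 is composite.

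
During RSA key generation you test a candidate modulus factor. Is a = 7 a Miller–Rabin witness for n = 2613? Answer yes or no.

n − 1 = 2612 = 2^2 · 653, so s = 2 and d = 653.
By repeated squaring, 7^653 ≡ 1324 (mod 2613).
x_0 = 7^653 mod 2613 = 1324.
x_0 is neither 1 nor 2612, so continue squaring.
x_1 = 1324^2 mod 2613 = 2266.
Reached i = s−1 = 1 without hitting −1: 7 is a Miller–Rabin witness and 2613 is composite.

yes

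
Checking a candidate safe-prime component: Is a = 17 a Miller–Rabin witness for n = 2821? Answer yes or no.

no

n − 1 = 2820 = 2^2 · 705, so s = 2 and d = 705.
Repeated squaring mod 2821: 17^1 ≡ 17, 17^2 ≡ 289, 17^4 ≡ 1712, 17^8 ≡ 2746, 17^16 ≡ 2804, 17^32 ≡ 289, 17^64 ≡ 1712, 17^128 ≡ 2746, 17^256 ≡ 2804, 17^512 ≡ 289.
705 = 512 + 128 + 64 + 1, so 17^705 ≡ 289·2746·1712·17 ≡ 2820 (mod 2821).
x_0 = 17^705 mod 2821 = 2820.
x_0 = 2820 ≡ −1, so 17 is not a witness.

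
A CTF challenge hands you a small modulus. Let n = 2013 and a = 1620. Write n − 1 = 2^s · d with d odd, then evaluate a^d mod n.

1545

n − 1 = 2012 = 2^2 · 503, so s = 2 and d = 503.
Repeated squaring mod 2013: 1620^1 ≡ 1620, 1620^2 ≡ 1461, 1620^4 ≡ 741, 1620^8 ≡ 1545, 1620^16 ≡ 1620, 1620^32 ≡ 1461, 1620^64 ≡ 741, 1620^128 ≡ 1545, 1620^256 ≡ 1620.
503 = 256 + 128 + 64 + 32 + 16 + 4 + 2 + 1, so 1620^503 ≡ 1620·1545·741·1461·1620·741·1461·1620 ≡ 1545 (mod 2013).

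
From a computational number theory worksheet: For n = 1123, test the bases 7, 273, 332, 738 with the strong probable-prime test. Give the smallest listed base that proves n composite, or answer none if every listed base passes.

none

n − 1 = 1122 = 2^1 · 561, so s = 1 and d = 561.
Base 7: x_0 = 7^561 mod 1123 = 1. x_0 = 1, so 7 is not a witness.
Base 273: x_0 = 273^561 mod 1123 = 1. x_0 = 1, so 273 is not a witness.
Base 332: x_0 = 332^561 mod 1123 = 1122. x_0 = 1122 ≡ −1, so 332 is not a witness.
Base 738: x_0 = 738^561 mod 1123 = 1122. x_0 = 1122 ≡ −1, so 738 is not a witness.
No listed base is a witness for 1123.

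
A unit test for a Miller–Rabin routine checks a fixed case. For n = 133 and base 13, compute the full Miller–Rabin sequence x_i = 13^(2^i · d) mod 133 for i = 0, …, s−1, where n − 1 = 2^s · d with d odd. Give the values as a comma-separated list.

n − 1 = 132 = 2^2 · 33, so s = 2 and d = 33.
x_0 = 13^33 mod 133 = 27.
x_1 = 27^2 mod 133 = 64.

27, 64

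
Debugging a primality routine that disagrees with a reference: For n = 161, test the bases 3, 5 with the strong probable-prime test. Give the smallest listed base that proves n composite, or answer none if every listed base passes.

n − 1 = 160 = 2^5 · 5, so s = 5 and d = 5.
Base 3: x_0 = 3^5 mod 161 = 82. x_0 is neither 1 nor 160, so continue squaring. x_1 = 82^2 mod 161 = 123. x_2 = 123^2 mod 161 = 156. x_3 = 156^2 mod 161 = 25. x_4 = 25^2 mod 161 = 142. Reached i = s−1 = 4 without hitting −1: 3 is a Miller–Rabin witness and 161 is composite.
Base 5: x_0 = 5^5 mod 161 = 66. x_0 is neither 1 nor 160, so continue squaring. x_1 = 66^2 mod 161 = 9. x_2 = 9^2 mod 161 = 81. x_3 = 81^2 mod 161 = 121. x_4 = 121^2 mod 161 = 151. Reached i = s−1 = 4 without hitting −1: 5 is a Miller–Rabin witness and 161 is composite.
The smallest witness among the given bases is 3.

3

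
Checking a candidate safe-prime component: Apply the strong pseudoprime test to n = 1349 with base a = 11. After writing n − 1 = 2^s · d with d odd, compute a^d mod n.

n − 1 = 1348 = 2^2 · 337, so s = 2 and d = 337.
Repeated squaring mod 1349: 11^1 ≡ 11, 11^2 ≡ 121, 11^4 ≡ 1151, 11^8 ≡ 83, 11^16 ≡ 144, 11^32 ≡ 501, 11^64 ≡ 87, 11^128 ≡ 824, 11^256 ≡ 429.
337 = 256 + 64 + 16 + 1, so 11^337 ≡ 429·87·144·11 ≡ 1056 (mod 1349).

1056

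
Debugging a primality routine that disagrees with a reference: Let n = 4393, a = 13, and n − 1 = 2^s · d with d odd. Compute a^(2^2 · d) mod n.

1573

n − 1 = 4392 = 2^3 · 549, so s = 3 and d = 549.
Repeated squaring mod 4393: 13^1 ≡ 13, 13^2 ≡ 169, 13^4 ≡ 2203, 13^8 ≡ 3337, 13^16 ≡ 3707, 13^32 ≡ 545, 13^64 ≡ 2694, 13^128 ≡ 400, 13^256 ≡ 1852, 13^512 ≡ 3364.
549 = 512 + 32 + 4 + 1, so 13^549 ≡ 3364·545·2203·13 ≡ 1465 (mod 4393).
x_0 = 1465.
x_1 = 1465^2 mod 4393 = 2441.
x_2 = 2441^2 mod 4393 = 1573.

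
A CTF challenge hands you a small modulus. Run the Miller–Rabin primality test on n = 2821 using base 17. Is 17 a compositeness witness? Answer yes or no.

no

n − 1 = 2820 = 2^2 · 705, so s = 2 and d = 705.
x_0 = 17^705 mod 2821 = 2820.
x_0 = 2820 ≡ −1, so 17 is not a witness.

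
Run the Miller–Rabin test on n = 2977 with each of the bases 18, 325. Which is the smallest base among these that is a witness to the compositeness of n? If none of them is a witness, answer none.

n − 1 = 2976 = 2^5 · 93, so s = 5 and d = 93.
Base 18: x_0 = 18^93 mod 2977 = 122. x_0 is neither 1 nor 2976, so continue squaring. x_1 = 122^2 mod 2977 = 2976. x_1 ≡ −1, so 18 is not a witness.
Base 325: x_0 = 325^93 mod 2977 = 793. x_0 is neither 1 nor 2976, so continue squaring. x_1 = 793^2 mod 2977 = 702. x_2 = 702^2 mod 2977 = 1599. x_3 = 1599^2 mod 2977 = 2535. x_4 = 2535^2 mod 2977 = 1859. Reached i = s−1 = 4 without hitting −1: 325 is a Miller–Rabin witness and 2977 is composite.
The smallest witness among the given bases is 325.

325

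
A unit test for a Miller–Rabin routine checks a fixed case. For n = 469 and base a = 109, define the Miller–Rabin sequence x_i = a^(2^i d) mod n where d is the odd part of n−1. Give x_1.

n − 1 = 468 = 2^2 · 117, so s = 2 and d = 117.
Repeated squaring mod 469: 109^1 ≡ 109, 109^2 ≡ 156, 109^4 ≡ 417, 109^8 ≡ 359, 109^16 ≡ 375, 109^32 ≡ 394, 109^64 ≡ 466.
117 = 64 + 32 + 16 + 4 + 1, so 109^117 ≡ 466·394·375·417·109 ≡ 393 (mod 469).
x_0 = 393.
x_1 = 393^2 mod 469 = 148.

148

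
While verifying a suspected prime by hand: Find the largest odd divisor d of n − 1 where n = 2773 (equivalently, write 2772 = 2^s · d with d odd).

Halving: 2772 → 1386 → 693; 693 is odd.
So 2772 = 2^2 · 693.

693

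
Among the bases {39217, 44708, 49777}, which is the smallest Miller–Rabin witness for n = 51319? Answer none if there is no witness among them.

none

n − 1 = 51318 = 2^1 · 25659, so s = 1 and d = 25659.
Base 39217: x_0 = 39217^25659 mod 51319 = 1. x_0 = 1, so 39217 is not a witness.
Base 44708: x_0 = 44708^25659 mod 51319 = 1. x_0 = 1, so 44708 is not a witness.
Base 49777: x_0 = 49777^25659 mod 51319 = 1. x_0 = 1, so 49777 is not a witness.
No listed base is a witness for 51319.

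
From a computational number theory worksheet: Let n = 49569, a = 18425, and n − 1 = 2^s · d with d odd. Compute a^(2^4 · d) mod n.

n − 1 = 49568 = 2^5 · 1549, so s = 5 and d = 1549.
x_0 = 18425^1549 mod 49569 = 797.
x_1 = 797^2 mod 49569 = 40381.
x_2 = 40381^2 mod 49569 = 3337.
x_3 = 3337^2 mod 49569 = 32113.
x_4 = 32113^2 mod 49569 = 11293.

11293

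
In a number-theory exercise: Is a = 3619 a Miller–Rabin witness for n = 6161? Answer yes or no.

n − 1 = 6160 = 2^4 · 385, so s = 4 and d = 385.
By repeated squaring, 3619^385 ≡ 1 (mod 6161).
x_0 = 3619^385 mod 6161 = 1.
x_0 = 1, so 3619 is not a witness.

no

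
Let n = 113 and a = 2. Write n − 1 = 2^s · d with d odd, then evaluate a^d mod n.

15

n − 1 = 112 = 2^4 · 7, so s = 4 and d = 7.
By repeated squaring, 2^7 ≡ 15 (mod 113).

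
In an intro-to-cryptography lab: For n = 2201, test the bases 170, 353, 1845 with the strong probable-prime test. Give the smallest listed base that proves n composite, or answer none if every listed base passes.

n − 1 = 2200 = 2^3 · 275, so s = 3 and d = 275.
Base 170: x_0 = 170^275 mod 2201 = 619. x_0 is neither 1 nor 2200, so continue squaring. x_1 = 619^2 mod 2201 = 187. x_2 = 187^2 mod 2201 = 1954. Reached i = s−1 = 2 without hitting −1: 170 is a Miller–Rabin witness and 2201 is composite.
Base 353: x_0 = 353^275 mod 2201 = 832. x_0 is neither 1 nor 2200, so continue squaring. x_1 = 832^2 mod 2201 = 1110. x_2 = 1110^2 mod 2201 = 1741. Reached i = s−1 = 2 without hitting −1: 353 is a Miller–Rabin witness and 2201 is composite.
Base 1845: x_0 = 1845^275 mod 2201 = 993. x_0 is neither 1 nor 2200, so continue squaring. x_1 = 993^2 mod 2201 = 1. x_1 = 1 but x_0 ≠ ±1, a nontrivial square root of 1 — 1845 is a witness and 2201 is composite.
The smallest witness among the given bases is 170.

170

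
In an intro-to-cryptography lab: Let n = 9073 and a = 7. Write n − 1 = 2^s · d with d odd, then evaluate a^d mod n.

n − 1 = 9072 = 2^4 · 567, so s = 4 and d = 567.
7^567 mod 9073 = 773.

773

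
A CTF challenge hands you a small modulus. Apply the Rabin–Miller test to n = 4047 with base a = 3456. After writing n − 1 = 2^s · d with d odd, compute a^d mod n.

n − 1 = 4046 = 2^1 · 2023, so s = 1 and d = 2023.
By repeated squaring, 3456^2023 ≡ 1563 (mod 4047).

1563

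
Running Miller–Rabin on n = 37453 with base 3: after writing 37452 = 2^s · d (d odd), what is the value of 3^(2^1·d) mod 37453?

24402

n − 1 = 37452 = 2^2 · 9363, so s = 2 and d = 9363.
Repeated squaring mod 37453: 3^1 ≡ 3, 3^2 ≡ 9, 3^4 ≡ 81, 3^8 ≡ 6561, 3^16 ≡ 13224, 3^32 ≡ 6119, 3^64 ≡ 26614, 3^128 ≡ 31313, 3^256 ≡ 21882, 3^512 ≡ 22772, 3^1024 ≡ 27199, 3^2048 ≡ 13945, 3^4096 ≡ 7049, 3^8192 ≡ 25723.
9363 = 8192 + 1024 + 128 + 16 + 2 + 1, so 3^9363 ≡ 25723·27199·31313·13224·9·3 ≡ 16004 (mod 37453).
x_0 = 16004.
x_1 = 16004^2 mod 37453 = 24402.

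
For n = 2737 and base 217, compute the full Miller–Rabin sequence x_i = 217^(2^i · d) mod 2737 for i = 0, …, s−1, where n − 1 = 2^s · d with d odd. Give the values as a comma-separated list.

2639, 1393, 2653, 1582

n − 1 = 2736 = 2^4 · 171, so s = 4 and d = 171.
x_0 = 217^171 mod 2737 = 2639.
x_1 = 2639^2 mod 2737 = 1393.
x_2 = 1393^2 mod 2737 = 2653.
x_3 = 2653^2 mod 2737 = 1582.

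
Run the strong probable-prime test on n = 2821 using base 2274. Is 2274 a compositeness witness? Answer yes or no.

n − 1 = 2820 = 2^2 · 705, so s = 2 and d = 705.
x_0 = 2274^705 mod 2821 = 2820.
x_0 = 2820 ≡ −1, so 2274 is not a witness.

no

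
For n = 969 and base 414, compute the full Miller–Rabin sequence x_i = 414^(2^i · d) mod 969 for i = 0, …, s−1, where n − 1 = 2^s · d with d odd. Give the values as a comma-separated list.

n − 1 = 968 = 2^3 · 121, so s = 3 and d = 121.
x_0 = 414^121 mod 969 = 504.
x_1 = 504^2 mod 969 = 138.
x_2 = 138^2 mod 969 = 633.

504, 138, 633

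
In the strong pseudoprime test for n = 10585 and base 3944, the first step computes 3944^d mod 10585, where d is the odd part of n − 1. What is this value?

n − 1 = 10584 = 2^3 · 1323, so s = 3 and d = 1323.
3944^1323 mod 10585 = 4089.

4089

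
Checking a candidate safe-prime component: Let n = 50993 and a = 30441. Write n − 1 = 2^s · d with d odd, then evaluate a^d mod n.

n − 1 = 50992 = 2^4 · 3187, so s = 4 and d = 3187.
Repeated squaring mod 50993: 30441^1 ≡ 30441, 30441^2 ≡ 9685, 30441^4 ≡ 23098, 30441^8 ≡ 28838, 30441^16 ≡ 36400, 30441^32 ≡ 8881, 30441^64 ≡ 36983, 30441^128 ≡ 8043, 30441^256 ≡ 30725, 30441^512 ≡ 43209, 30441^1024 ≡ 10972, 30441^2048 ≡ 41304.
3187 = 2048 + 1024 + 64 + 32 + 16 + 2 + 1, so 30441^3187 ≡ 41304·10972·36983·8881·36400·9685·30441 ≡ 3813 (mod 50993).

3813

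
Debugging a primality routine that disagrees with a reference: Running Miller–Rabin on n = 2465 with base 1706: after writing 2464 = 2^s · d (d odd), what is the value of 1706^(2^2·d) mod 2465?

871

n − 1 = 2464 = 2^5 · 77, so s = 5 and d = 77.
Repeated squaring mod 2465: 1706^1 ≡ 1706, 1706^2 ≡ 1736, 1706^4 ≡ 1466, 1706^8 ≡ 2141, 1706^16 ≡ 1446, 1706^32 ≡ 596, 1706^64 ≡ 256.
77 = 64 + 8 + 4 + 1, so 1706^77 ≡ 256·2141·1466·1706 ≡ 146 (mod 2465).
x_0 = 146.
x_1 = 146^2 mod 2465 = 1596.
x_2 = 1596^2 mod 2465 = 871.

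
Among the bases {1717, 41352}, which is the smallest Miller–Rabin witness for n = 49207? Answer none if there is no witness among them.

none

n − 1 = 49206 = 2^1 · 24603, so s = 1 and d = 24603.
Base 1717: x_0 = 1717^24603 mod 49207 = 1. x_0 = 1, so 1717 is not a witness.
Base 41352: x_0 = 41352^24603 mod 49207 = 49206. x_0 = 49206 ≡ −1, so 41352 is not a witness.
No listed base is a witness for 49207.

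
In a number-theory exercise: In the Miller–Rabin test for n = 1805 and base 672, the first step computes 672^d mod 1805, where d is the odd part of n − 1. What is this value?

n − 1 = 1804 = 2^2 · 451, so s = 2 and d = 451.
672^451 mod 1805 = 558.

558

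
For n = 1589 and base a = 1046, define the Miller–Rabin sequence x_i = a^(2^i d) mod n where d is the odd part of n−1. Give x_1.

n − 1 = 1588 = 2^2 · 397, so s = 2 and d = 397.
Repeated squaring mod 1589: 1046^1 ≡ 1046, 1046^2 ≡ 884, 1046^4 ≡ 1257, 1046^8 ≡ 583, 1046^16 ≡ 1432, 1046^32 ≡ 814, 1046^64 ≡ 1572, 1046^128 ≡ 289, 1046^256 ≡ 893.
397 = 256 + 128 + 8 + 4 + 1, so 1046^397 ≡ 893·289·583·1257·1046 ≡ 1116 (mod 1589).
x_0 = 1116.
x_1 = 1116^2 mod 1589 = 1269.

1269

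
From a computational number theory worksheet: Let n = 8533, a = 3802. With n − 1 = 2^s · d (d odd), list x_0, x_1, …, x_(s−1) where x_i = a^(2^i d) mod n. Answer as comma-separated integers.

n − 1 = 8532 = 2^2 · 2133, so s = 2 and d = 2133.
x_0 = 3802^2133 mod 8533 = 4173.
x_1 = 4173^2 mod 8533 = 6609.

4173, 6609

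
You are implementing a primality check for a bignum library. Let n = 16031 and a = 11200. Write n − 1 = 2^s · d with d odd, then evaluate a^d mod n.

n − 1 = 16030 = 2^1 · 8015, so s = 1 and d = 8015.
Repeated squaring mod 16031: 11200^1 ≡ 11200, 11200^2 ≡ 13456, 11200^4 ≡ 9822, 11200^8 ≡ 13157, 11200^16 ≡ 3911, 11200^32 ≡ 2347, 11200^64 ≡ 9776, 11200^128 ≡ 9385, 11200^256 ≡ 3911, 11200^512 ≡ 2347, 11200^1024 ≡ 9776, 11200^2048 ≡ 9385, 11200^4096 ≡ 3911.
8015 = 4096 + 2048 + 1024 + 512 + 256 + 64 + 8 + 4 + 2 + 1, so 11200^8015 ≡ 3911·9385·9776·2347·3911·9776·13157·9822·13456·11200 ≡ 13339 (mod 16031).

13339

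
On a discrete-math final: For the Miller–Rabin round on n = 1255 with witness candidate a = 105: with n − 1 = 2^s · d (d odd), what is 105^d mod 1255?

985

n − 1 = 1254 = 2^1 · 627, so s = 1 and d = 627.
105^627 mod 1255 = 985.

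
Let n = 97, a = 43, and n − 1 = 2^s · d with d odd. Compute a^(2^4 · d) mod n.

1

n − 1 = 96 = 2^5 · 3, so s = 5 and d = 3.
x_0 = 43^3 mod 97 = 64.
x_1 = 64^2 mod 97 = 22.
x_2 = 22^2 mod 97 = 96.
x_3 = 96^2 mod 97 = 1.
x_4 = 1^2 mod 97 = 1.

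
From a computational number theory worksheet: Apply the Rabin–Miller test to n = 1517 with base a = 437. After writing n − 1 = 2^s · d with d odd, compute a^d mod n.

659

n − 1 = 1516 = 2^2 · 379, so s = 2 and d = 379.
437^379 mod 1517 = 659.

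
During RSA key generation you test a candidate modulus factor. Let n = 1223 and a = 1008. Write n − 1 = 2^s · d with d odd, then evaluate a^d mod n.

1

n − 1 = 1222 = 2^1 · 611, so s = 1 and d = 611.
1008^611 mod 1223 = 1.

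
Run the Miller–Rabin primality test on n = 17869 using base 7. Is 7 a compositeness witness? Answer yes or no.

n − 1 = 17868 = 2^2 · 4467, so s = 2 and d = 4467.
Repeated squaring mod 17869: 7^1 ≡ 7, 7^2 ≡ 49, 7^4 ≡ 2401, 7^8 ≡ 10983, 7^16 ≡ 10539, 7^32 ≡ 14686, 7^64 ≡ 17635, 7^128 ≡ 1149, 7^256 ≡ 15764, 7^512 ≡ 17382, 7^1024 ≡ 4872, 7^2048 ≡ 6352, 7^4096 ≡ 17571.
4467 = 4096 + 256 + 64 + 32 + 16 + 2 + 1, so 7^4467 ≡ 17571·15764·17635·14686·10539·49·7 ≡ 3294 (mod 17869).
x_0 = 7^4467 mod 17869 = 3294.
x_0 is neither 1 nor 17868, so continue squaring.
x_1 = 3294^2 mod 17869 = 3953.
Reached i = s−1 = 1 without hitting −1: 7 is a Miller–Rabin witness and 17869 is composite.

yes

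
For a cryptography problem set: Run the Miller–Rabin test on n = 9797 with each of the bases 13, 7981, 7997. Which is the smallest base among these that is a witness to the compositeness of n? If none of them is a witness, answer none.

13

n − 1 = 9796 = 2^2 · 2449, so s = 2 and d = 2449.
Base 13: x_0 = 13^2449 mod 9797 = 5322. x_0 is neither 1 nor 9796, so continue squaring. x_1 = 5322^2 mod 9797 = 557. Reached i = s−1 = 1 without hitting −1: 13 is a Miller–Rabin witness and 9797 is composite.
Base 7981: x_0 = 7981^2449 mod 9797 = 6817. x_0 is neither 1 nor 9796, so continue squaring. x_1 = 6817^2 mod 9797 = 4318. Reached i = s−1 = 1 without hitting −1: 7981 is a Miller–Rabin witness and 9797 is composite.
Base 7997: x_0 = 7997^2449 mod 9797 = 2856. x_0 is neither 1 nor 9796, so continue squaring. x_1 = 2856^2 mod 9797 = 5632. Reached i = s−1 = 1 without hitting −1: 7997 is a Miller–Rabin witness and 9797 is composite.
The smallest witness among the given bases is 13.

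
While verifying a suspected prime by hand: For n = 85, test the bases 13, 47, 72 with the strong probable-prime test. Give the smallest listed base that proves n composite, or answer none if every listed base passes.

n − 1 = 84 = 2^2 · 21, so s = 2 and d = 21.
Base 13: x_0 = 13^21 mod 85 = 13. x_0 is neither 1 nor 84, so continue squaring. x_1 = 13^2 mod 85 = 84. x_1 ≡ −1, so 13 is not a witness.
Base 47: x_0 = 47^21 mod 85 = 47. x_0 is neither 1 nor 84, so continue squaring. x_1 = 47^2 mod 85 = 84. x_1 ≡ −1, so 47 is not a witness.
Base 72: x_0 = 72^21 mod 85 = 72. x_0 is neither 1 nor 84, so continue squaring. x_1 = 72^2 mod 85 = 84. x_1 ≡ −1, so 72 is not a witness.
No listed base is a witness for 85.

none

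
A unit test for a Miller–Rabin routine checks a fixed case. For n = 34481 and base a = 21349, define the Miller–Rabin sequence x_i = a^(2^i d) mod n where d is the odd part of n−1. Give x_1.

n − 1 = 34480 = 2^4 · 2155, so s = 4 and d = 2155.
x_0 = 21349^2155 mod 34481 = 23438.
x_1 = 23438^2 mod 34481 = 23033.

23033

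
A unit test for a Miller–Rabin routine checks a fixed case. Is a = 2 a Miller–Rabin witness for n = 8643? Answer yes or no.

n − 1 = 8642 = 2^1 · 4321, so s = 1 and d = 4321.
x_0 = 2^4321 mod 8643 = 2060.
x_0 ∉ {1, 8642} and s = 1, so 2 is a Miller–Rabin witness and 8643 is composite.

yes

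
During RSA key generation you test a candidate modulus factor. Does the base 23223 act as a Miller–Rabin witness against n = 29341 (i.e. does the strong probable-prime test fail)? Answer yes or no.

n − 1 = 29340 = 2^2 · 7335, so s = 2 and d = 7335.
Repeated squaring mod 29341: 23223^1 ≡ 23223, 23223^2 ≡ 20149, 23223^4 ≡ 20125, 23223^8 ≡ 21802, 23223^16 ≡ 3004, 23223^32 ≡ 16329, 23223^64 ≡ 14574, 23223^128 ≡ 1977, 23223^256 ≡ 6176, 23223^512 ≡ 29017, 23223^1024 ≡ 16953, 23223^2048 ≡ 9114, 23223^4096 ≡ 625.
7335 = 4096 + 2048 + 1024 + 128 + 32 + 4 + 2 + 1, so 23223^7335 ≡ 625·9114·16953·1977·16329·20125·20149·23223 ≡ 15361 (mod 29341).
x_0 = 23223^7335 mod 29341 = 15361.
x_0 is neither 1 nor 29340, so continue squaring.
x_1 = 15361^2 mod 29341 = 29340.
x_1 ≡ −1, so 23223 is not a witness.

no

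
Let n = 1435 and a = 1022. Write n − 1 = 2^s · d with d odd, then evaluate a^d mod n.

n − 1 = 1434 = 2^1 · 717, so s = 1 and d = 717.
1022^717 mod 1435 = 987.

987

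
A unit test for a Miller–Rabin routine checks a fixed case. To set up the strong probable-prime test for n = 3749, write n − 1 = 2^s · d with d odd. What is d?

Halving: 3748 → 1874 → 937; 937 is odd.
So 3748 = 2^2 · 937.

937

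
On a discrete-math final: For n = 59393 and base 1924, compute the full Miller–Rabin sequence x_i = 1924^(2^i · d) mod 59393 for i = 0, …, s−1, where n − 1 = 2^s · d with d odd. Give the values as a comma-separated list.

18395, 14104, 15659, 29977, 4439, 45638, 33320, 48444, 25527, 27126, 59392

n − 1 = 59392 = 2^11 · 29, so s = 11 and d = 29.
x_0 = 1924^29 mod 59393 = 18395.
x_1 = 18395^2 mod 59393 = 14104.
x_2 = 14104^2 mod 59393 = 15659.
x_3 = 15659^2 mod 59393 = 29977.
x_4 = 29977^2 mod 59393 = 4439.
x_5 = 4439^2 mod 59393 = 45638.
x_6 = 45638^2 mod 59393 = 33320.
x_7 = 33320^2 mod 59393 = 48444.
x_8 = 48444^2 mod 59393 = 25527.
x_9 = 25527^2 mod 59393 = 27126.
x_10 = 27126^2 mod 59393 = 59392.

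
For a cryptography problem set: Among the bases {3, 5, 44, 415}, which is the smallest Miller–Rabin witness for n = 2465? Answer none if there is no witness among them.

3

n − 1 = 2464 = 2^5 · 77, so s = 5 and d = 77.
Base 3: x_0 = 3^77 mod 2465 = 2018. x_0 is neither 1 nor 2464, so continue squaring. x_1 = 2018^2 mod 2465 = 144. x_2 = 144^2 mod 2465 = 1016. x_3 = 1016^2 mod 2465 = 1886. x_4 = 1886^2 mod 2465 = 1. x_4 = 1 but x_3 ≠ ±1, a nontrivial square root of 1 — 3 is a witness and 2465 is composite.
Base 5: x_0 = 5^77 mod 2465 = 2145. x_0 is neither 1 nor 2464, so continue squaring. x_1 = 2145^2 mod 2465 = 1335. x_2 = 1335^2 mod 2465 = 30. x_3 = 30^2 mod 2465 = 900. x_4 = 900^2 mod 2465 = 1480. Reached i = s−1 = 4 without hitting −1: 5 is a Miller–Rabin witness and 2465 is composite.
Base 44: x_0 = 44^77 mod 2465 = 1694. x_0 is neither 1 nor 2464, so continue squaring. x_1 = 1694^2 mod 2465 = 376. x_2 = 376^2 mod 2465 = 871. x_3 = 871^2 mod 2465 = 1886. x_4 = 1886^2 mod 2465 = 1. x_4 = 1 but x_3 ≠ ±1, a nontrivial square root of 1 — 44 is a witness and 2465 is composite.
Base 415: x_0 = 415^77 mod 2465 = 550. x_0 is neither 1 nor 2464, so continue squaring. x_1 = 550^2 mod 2465 = 1770. x_2 = 1770^2 mod 2465 = 2350. x_3 = 2350^2 mod 2465 = 900. x_4 = 900^2 mod 2465 = 1480. Reached i = s−1 = 4 without hitting −1: 415 is a Miller–Rabin witness and 2465 is composite.
The smallest witness among the given bases is 3.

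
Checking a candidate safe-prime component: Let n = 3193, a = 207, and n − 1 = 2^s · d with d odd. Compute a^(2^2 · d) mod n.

2885

n − 1 = 3192 = 2^3 · 399, so s = 3 and d = 399.
x_0 = 207^399 mod 3193 = 2061.
x_1 = 2061^2 mod 3193 = 1031.
x_2 = 1031^2 mod 3193 = 2885.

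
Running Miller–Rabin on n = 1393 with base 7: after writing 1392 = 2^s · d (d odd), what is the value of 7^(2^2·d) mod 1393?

n − 1 = 1392 = 2^4 · 87, so s = 4 and d = 87.
Repeated squaring mod 1393: 7^1 ≡ 7, 7^2 ≡ 49, 7^4 ≡ 1008, 7^8 ≡ 567, 7^16 ≡ 1099, 7^32 ≡ 70, 7^64 ≡ 721.
87 = 64 + 16 + 4 + 2 + 1, so 7^87 ≡ 721·1099·1008·49·7 ≡ 224 (mod 1393).
x_0 = 224.
x_1 = 224^2 mod 1393 = 28.
x_2 = 28^2 mod 1393 = 784.

784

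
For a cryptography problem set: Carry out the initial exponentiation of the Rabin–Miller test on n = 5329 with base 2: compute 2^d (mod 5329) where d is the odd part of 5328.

n − 1 = 5328 = 2^4 · 333, so s = 4 and d = 333.
Repeated squaring mod 5329: 2^1 ≡ 2, 2^2 ≡ 4, 2^4 ≡ 16, 2^8 ≡ 256, 2^16 ≡ 1588, 2^32 ≡ 1127, 2^64 ≡ 1827, 2^128 ≡ 1975, 2^256 ≡ 5126.
333 = 256 + 64 + 8 + 4 + 1, so 2^333 ≡ 5126·1827·256·16·2 ≡ 2921 (mod 5329).

2921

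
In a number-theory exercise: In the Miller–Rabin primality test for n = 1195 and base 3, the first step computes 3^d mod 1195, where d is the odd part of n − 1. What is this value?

n − 1 = 1194 = 2^1 · 597, so s = 1 and d = 597.
3^597 mod 1195 = 248.

248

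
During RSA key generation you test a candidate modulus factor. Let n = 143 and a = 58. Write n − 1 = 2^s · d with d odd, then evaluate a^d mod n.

102

n − 1 = 142 = 2^1 · 71, so s = 1 and d = 71.
58^71 mod 143 = 102.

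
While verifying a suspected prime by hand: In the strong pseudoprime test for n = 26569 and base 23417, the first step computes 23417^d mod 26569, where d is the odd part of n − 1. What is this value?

n − 1 = 26568 = 2^3 · 3321, so s = 3 and d = 3321.
23417^3321 mod 26569 = 23797.

23797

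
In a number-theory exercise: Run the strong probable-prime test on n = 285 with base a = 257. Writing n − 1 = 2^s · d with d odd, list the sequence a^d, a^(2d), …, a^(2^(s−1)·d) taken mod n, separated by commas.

n − 1 = 284 = 2^2 · 71, so s = 2 and d = 71.
x_0 = 257^71 mod 285 = 173.
x_1 = 173^2 mod 285 = 4.

173, 4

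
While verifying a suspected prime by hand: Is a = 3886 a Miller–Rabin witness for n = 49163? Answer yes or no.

n − 1 = 49162 = 2^1 · 24581, so s = 1 and d = 24581.
By repeated squaring, 3886^24581 ≡ 28736 (mod 49163).
x_0 = 3886^24581 mod 49163 = 28736.
x_0 ∉ {1, 49162} and s = 1, so 3886 is a Miller–Rabin witness and 49163 is composite.

yes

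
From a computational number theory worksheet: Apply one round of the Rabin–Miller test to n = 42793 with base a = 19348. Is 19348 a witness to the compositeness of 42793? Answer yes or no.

n − 1 = 42792 = 2^3 · 5349, so s = 3 and d = 5349.
Repeated squaring mod 42793: 19348^1 ≡ 19348, 19348^2 ≡ 34733, 19348^4 ≡ 3826, 19348^8 ≡ 3070, 19348^16 ≡ 10440, 19348^32 ≡ 42622, 19348^64 ≡ 29241, 19348^128 ≡ 31941, 19348^256 ≡ 42361, 19348^512 ≡ 15452, 19348^1024 ≡ 22157, 19348^2048 ≡ 11353, 19348^4096 ≡ 40886.
5349 = 4096 + 1024 + 128 + 64 + 32 + 4 + 1, so 19348^5349 ≡ 40886·22157·31941·29241·42622·3826·19348 ≡ 19325 (mod 42793).
x_0 = 19348^5349 mod 42793 = 19325.
x_0 is neither 1 nor 42792, so continue squaring.
x_1 = 19325^2 mod 42793 = 1114.
x_2 = 1114^2 mod 42793 = 42792.
x_2 ≡ −1, so 19348 is not a witness.

no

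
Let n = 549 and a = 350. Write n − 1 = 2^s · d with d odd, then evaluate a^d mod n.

476

n − 1 = 548 = 2^2 · 137, so s = 2 and d = 137.
350^137 mod 549 = 476.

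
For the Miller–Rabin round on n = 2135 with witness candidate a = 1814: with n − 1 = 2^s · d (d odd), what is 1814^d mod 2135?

659

n − 1 = 2134 = 2^1 · 1067, so s = 1 and d = 1067.
Repeated squaring mod 2135: 1814^1 ≡ 1814, 1814^2 ≡ 561, 1814^4 ≡ 876, 1814^8 ≡ 911, 1814^16 ≡ 1541, 1814^32 ≡ 561, 1814^64 ≡ 876, 1814^128 ≡ 911, 1814^256 ≡ 1541, 1814^512 ≡ 561, 1814^1024 ≡ 876.
1067 = 1024 + 32 + 8 + 2 + 1, so 1814^1067 ≡ 876·561·911·561·1814 ≡ 659 (mod 2135).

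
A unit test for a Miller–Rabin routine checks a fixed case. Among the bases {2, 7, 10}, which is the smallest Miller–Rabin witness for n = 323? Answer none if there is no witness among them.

n − 1 = 322 = 2^1 · 161, so s = 1 and d = 161.
Base 2: x_0 = 2^161 mod 323 = 257. x_0 ∉ {1, 322} and s = 1, so 2 is a Miller–Rabin witness and 323 is composite.
Base 7: x_0 = 7^161 mod 323 = 296. x_0 ∉ {1, 322} and s = 1, so 7 is a Miller–Rabin witness and 323 is composite.
Base 10: x_0 = 10^161 mod 323 = 78. x_0 ∉ {1, 322} and s = 1, so 10 is a Miller–Rabin witness and 323 is composite.
The smallest witness among the given bases is 2.

2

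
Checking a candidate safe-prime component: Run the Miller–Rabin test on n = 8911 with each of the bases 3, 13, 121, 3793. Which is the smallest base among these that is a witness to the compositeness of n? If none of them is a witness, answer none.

n − 1 = 8910 = 2^1 · 4455, so s = 1 and d = 4455.
Base 3: x_0 = 3^4455 mod 8911 = 8910. x_0 = 8910 ≡ −1, so 3 is not a witness.
Base 13: x_0 = 13^4455 mod 8911 = 8910. x_0 = 8910 ≡ −1, so 13 is not a witness.
Base 121: x_0 = 121^4455 mod 8911 = 1. x_0 = 1, so 121 is not a witness.
Base 3793: x_0 = 3793^4455 mod 8911 = 8910. x_0 = 8910 ≡ −1, so 3793 is not a witness.
No listed base is a witness for 8911.

none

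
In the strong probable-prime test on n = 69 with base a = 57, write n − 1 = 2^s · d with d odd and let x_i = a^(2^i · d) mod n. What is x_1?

n − 1 = 68 = 2^2 · 17, so s = 2 and d = 17.
x_0 = 57^17 mod 69 = 60.
x_1 = 60^2 mod 69 = 12.

12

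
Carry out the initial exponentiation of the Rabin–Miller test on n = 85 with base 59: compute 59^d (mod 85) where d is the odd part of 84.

n − 1 = 84 = 2^2 · 21, so s = 2 and d = 21.
By repeated squaring, 59^21 ≡ 9 (mod 85).

9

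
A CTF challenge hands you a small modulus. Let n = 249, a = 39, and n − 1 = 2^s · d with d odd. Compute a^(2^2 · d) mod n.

n − 1 = 248 = 2^3 · 31, so s = 3 and d = 31.
By repeated squaring, 39^31 ≡ 171 (mod 249).
x_0 = 171.
x_1 = 171^2 mod 249 = 108.
x_2 = 108^2 mod 249 = 210.

210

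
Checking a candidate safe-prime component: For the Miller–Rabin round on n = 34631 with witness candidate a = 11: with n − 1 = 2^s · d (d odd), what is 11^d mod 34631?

n − 1 = 34630 = 2^1 · 17315, so s = 1 and d = 17315.
Repeated squaring mod 34631: 11^1 ≡ 11, 11^2 ≡ 121, 11^4 ≡ 14641, 11^8 ≡ 27622, 11^16 ≡ 19323, 11^32 ≡ 21518, 11^64 ≡ 7854, 11^128 ≡ 7505, 11^256 ≡ 15019, 11^512 ≡ 18658, 11^1024 ≡ 10152, 11^2048 ≡ 1248, 11^4096 ≡ 33740, 11^8192 ≡ 31999, 11^16384 ≡ 1224.
17315 = 16384 + 512 + 256 + 128 + 32 + 2 + 1, so 11^17315 ≡ 1224·18658·15019·7505·21518·121·11 ≡ 34630 (mod 34631).

34630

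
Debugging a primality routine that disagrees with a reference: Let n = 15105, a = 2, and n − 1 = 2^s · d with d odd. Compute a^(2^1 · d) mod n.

8434

n − 1 = 15104 = 2^8 · 59, so s = 8 and d = 59.
x_0 = 2^59 mod 15105 = 10463.
x_1 = 10463^2 mod 15105 = 8434.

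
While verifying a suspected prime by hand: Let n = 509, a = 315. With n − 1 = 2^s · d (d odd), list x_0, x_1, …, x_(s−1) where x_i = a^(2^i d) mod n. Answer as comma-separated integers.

n − 1 = 508 = 2^2 · 127, so s = 2 and d = 127.
x_0 = 315^127 mod 509 = 208.
x_1 = 208^2 mod 509 = 508.

208, 508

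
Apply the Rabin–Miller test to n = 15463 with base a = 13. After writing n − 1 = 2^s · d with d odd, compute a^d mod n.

14370

n − 1 = 15462 = 2^1 · 7731, so s = 1 and d = 7731.
13^7731 mod 15463 = 14370.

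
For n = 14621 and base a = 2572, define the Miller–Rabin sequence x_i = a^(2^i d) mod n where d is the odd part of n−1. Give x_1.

n − 1 = 14620 = 2^2 · 3655, so s = 2 and d = 3655.
x_0 = 2572^3655 mod 14621 = 171.
x_1 = 171^2 mod 14621 = 14620.

14620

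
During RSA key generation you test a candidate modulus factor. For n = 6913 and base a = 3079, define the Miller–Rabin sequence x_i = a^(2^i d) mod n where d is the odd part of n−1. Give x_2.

n − 1 = 6912 = 2^8 · 27, so s = 8 and d = 27.
x_0 = 3079^27 mod 6913 = 2794.
x_1 = 2794^2 mod 6913 = 1659.
x_2 = 1659^2 mod 6913 = 907.

907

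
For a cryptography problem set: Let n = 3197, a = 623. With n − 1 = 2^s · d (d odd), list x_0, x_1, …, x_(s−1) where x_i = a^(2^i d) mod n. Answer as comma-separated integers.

2244, 261

n − 1 = 3196 = 2^2 · 799, so s = 2 and d = 799.
x_0 = 623^799 mod 3197 = 2244.
x_1 = 2244^2 mod 3197 = 261.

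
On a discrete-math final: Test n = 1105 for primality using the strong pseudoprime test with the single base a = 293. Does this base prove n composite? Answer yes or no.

n − 1 = 1104 = 2^4 · 69, so s = 4 and d = 69.
Repeated squaring mod 1105: 293^1 ≡ 293, 293^2 ≡ 764, 293^4 ≡ 256, 293^8 ≡ 341, 293^16 ≡ 256, 293^32 ≡ 341, 293^64 ≡ 256.
69 = 64 + 4 + 1, so 293^69 ≡ 256·256·293 ≡ 463 (mod 1105).
x_0 = 293^69 mod 1105 = 463.
x_0 is neither 1 nor 1104, so continue squaring.
x_1 = 463^2 mod 1105 = 1104.
x_1 ≡ −1, so 293 is not a witness.

no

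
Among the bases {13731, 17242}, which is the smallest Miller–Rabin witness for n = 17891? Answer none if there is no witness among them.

none

n − 1 = 17890 = 2^1 · 8945, so s = 1 and d = 8945.
Base 13731: x_0 = 13731^8945 mod 17891 = 17890. x_0 = 17890 ≡ −1, so 13731 is not a witness.
Base 17242: x_0 = 17242^8945 mod 17891 = 1. x_0 = 1, so 17242 is not a witness.
No listed base is a witness for 17891.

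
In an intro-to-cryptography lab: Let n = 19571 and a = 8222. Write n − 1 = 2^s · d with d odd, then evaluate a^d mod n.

n − 1 = 19570 = 2^1 · 9785, so s = 1 and d = 9785.
8222^9785 mod 19571 = 19570.

19570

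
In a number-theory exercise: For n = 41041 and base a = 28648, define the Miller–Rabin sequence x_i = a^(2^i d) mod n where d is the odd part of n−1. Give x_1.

n − 1 = 41040 = 2^4 · 2565, so s = 4 and d = 2565.
x_0 = 28648^2565 mod 41041 = 7008.
x_1 = 7008^2 mod 41041 = 27028.

27028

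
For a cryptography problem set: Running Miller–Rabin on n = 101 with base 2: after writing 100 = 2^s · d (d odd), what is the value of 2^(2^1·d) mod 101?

100

n − 1 = 100 = 2^2 · 25, so s = 2 and d = 25.
x_0 = 2^25 mod 101 = 10.
x_1 = 10^2 mod 101 = 100.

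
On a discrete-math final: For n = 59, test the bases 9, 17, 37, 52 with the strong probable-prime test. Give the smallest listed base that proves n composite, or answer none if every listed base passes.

none

n − 1 = 58 = 2^1 · 29, so s = 1 and d = 29.
Base 9: x_0 = 9^29 mod 59 = 1. x_0 = 1, so 9 is not a witness.
Base 17: x_0 = 17^29 mod 59 = 1. x_0 = 1, so 17 is not a witness.
Base 37: x_0 = 37^29 mod 59 = 58. x_0 = 58 ≡ −1, so 37 is not a witness.
Base 52: x_0 = 52^29 mod 59 = 58. x_0 = 58 ≡ −1, so 52 is not a witness.
No listed base is a witness for 59.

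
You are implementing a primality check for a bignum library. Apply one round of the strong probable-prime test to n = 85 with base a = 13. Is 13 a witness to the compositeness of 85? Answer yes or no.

n − 1 = 84 = 2^2 · 21, so s = 2 and d = 21.
x_0 = 13^21 mod 85 = 13.
x_0 is neither 1 nor 84, so continue squaring.
x_1 = 13^2 mod 85 = 84.
x_1 ≡ −1, so 13 is not a witness.

no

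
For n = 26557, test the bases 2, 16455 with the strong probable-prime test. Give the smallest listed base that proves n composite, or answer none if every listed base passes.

n − 1 = 26556 = 2^2 · 6639, so s = 2 and d = 6639.
Base 2: x_0 = 2^6639 mod 26557 = 14081. x_0 is neither 1 nor 26556, so continue squaring. x_1 = 14081^2 mod 26557 = 26556. x_1 ≡ −1, so 2 is not a witness.
Base 16455: x_0 = 16455^6639 mod 26557 = 14081. x_0 is neither 1 nor 26556, so continue squaring. x_1 = 14081^2 mod 26557 = 26556. x_1 ≡ −1, so 16455 is not a witness.
No listed base is a witness for 26557.

none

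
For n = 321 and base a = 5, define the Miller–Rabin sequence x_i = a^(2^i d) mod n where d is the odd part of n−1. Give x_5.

316

n − 1 = 320 = 2^6 · 5, so s = 6 and d = 5.
x_0 = 5^5 mod 321 = 236.
x_1 = 236^2 mod 321 = 163.
x_2 = 163^2 mod 321 = 247.
x_3 = 247^2 mod 321 = 19.
x_4 = 19^2 mod 321 = 40.
x_5 = 40^2 mod 321 = 316.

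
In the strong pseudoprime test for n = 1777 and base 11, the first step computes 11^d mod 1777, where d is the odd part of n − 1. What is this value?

n − 1 = 1776 = 2^4 · 111, so s = 4 and d = 111.
11^111 mod 1777 = 912.

912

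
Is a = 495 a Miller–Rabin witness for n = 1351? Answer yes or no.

n − 1 = 1350 = 2^1 · 675, so s = 1 and d = 675.
Repeated squaring mod 1351: 495^1 ≡ 495, 495^2 ≡ 494, 495^4 ≡ 856, 495^8 ≡ 494, 495^16 ≡ 856, 495^32 ≡ 494, 495^64 ≡ 856, 495^128 ≡ 494, 495^256 ≡ 856, 495^512 ≡ 494.
675 = 512 + 128 + 32 + 2 + 1, so 495^675 ≡ 494·494·494·494·495 ≡ 1350 (mod 1351).
x_0 = 495^675 mod 1351 = 1350.
x_0 = 1350 ≡ −1, so 495 is not a witness.

no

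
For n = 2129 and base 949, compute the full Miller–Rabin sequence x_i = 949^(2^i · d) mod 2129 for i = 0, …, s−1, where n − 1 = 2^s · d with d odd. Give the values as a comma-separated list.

n − 1 = 2128 = 2^4 · 133, so s = 4 and d = 133.
x_0 = 949^133 mod 2129 = 380.
x_1 = 380^2 mod 2129 = 1757.
x_2 = 1757^2 mod 2129 = 2128.
x_3 = 2128^2 mod 2129 = 1.

380, 1757, 2128, 1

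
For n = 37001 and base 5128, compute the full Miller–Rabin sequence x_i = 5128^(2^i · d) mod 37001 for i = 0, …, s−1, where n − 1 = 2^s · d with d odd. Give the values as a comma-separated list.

n − 1 = 37000 = 2^3 · 4625, so s = 3 and d = 4625.
x_0 = 5128^4625 mod 37001 = 27980.
x_1 = 27980^2 mod 37001 = 13242.
x_2 = 13242^2 mod 37001 = 2825.

27980, 13242, 2825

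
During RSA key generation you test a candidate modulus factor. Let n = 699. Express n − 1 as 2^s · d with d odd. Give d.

Halving: 698 → 349; 349 is odd.
So 698 = 2^1 · 349.

349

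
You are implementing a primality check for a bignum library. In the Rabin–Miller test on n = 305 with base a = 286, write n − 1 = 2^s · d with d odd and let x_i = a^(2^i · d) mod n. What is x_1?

76

n − 1 = 304 = 2^4 · 19, so s = 4 and d = 19.
x_0 = 286^19 mod 305 = 86.
x_1 = 86^2 mod 305 = 76.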